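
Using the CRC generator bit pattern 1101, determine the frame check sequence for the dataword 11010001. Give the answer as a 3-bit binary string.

101

Append 3 zeros: 11010001000. Divide by 1101 (XOR where the leading bit is 1):
  pos 0: 1101 XOR 1101 = 0000
  pos 7: 1000 XOR 1101 = 0101
Remainder (last 3 bits) = 101. This is the CRC / FCS.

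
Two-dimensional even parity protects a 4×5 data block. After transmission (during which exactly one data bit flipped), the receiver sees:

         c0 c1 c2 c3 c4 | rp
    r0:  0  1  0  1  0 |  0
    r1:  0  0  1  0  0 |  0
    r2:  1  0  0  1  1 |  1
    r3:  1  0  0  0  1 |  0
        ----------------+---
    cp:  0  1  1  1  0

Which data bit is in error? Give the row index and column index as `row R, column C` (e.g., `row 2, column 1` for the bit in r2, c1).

row 1, column 3

Recompute each row's even parity and compare to rp:
  r0: data parity 0, sent rp 0 → ok
  r1: data parity 1, sent rp 0 → mismatch
  r2: data parity 1, sent rp 1 → ok
  r3: data parity 0, sent rp 0 → ok
Recompute each column's even parity and compare to cp:
  c0: data parity 0, sent cp 0 → ok
  c1: data parity 1, sent cp 1 → ok
  c2: data parity 1, sent cp 1 → ok
  c3: data parity 0, sent cp 1 → mismatch
  c4: data parity 0, sent cp 0 → ok
Exactly one row (r1) and one column (c3) fail → the flipped bit is at their intersection.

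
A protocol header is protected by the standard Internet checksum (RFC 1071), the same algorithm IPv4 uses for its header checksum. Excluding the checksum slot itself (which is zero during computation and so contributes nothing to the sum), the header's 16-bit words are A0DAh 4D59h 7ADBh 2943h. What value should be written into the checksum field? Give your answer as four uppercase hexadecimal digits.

6DAD

One's-complement addition (fold any carry out of bit 15 back into bit 0):
  0xA0DA + 0x4D59 = 0x0EE33
  0xEE33 + 0x7ADB = 0x1690E → wrap carry → 0x690F
  0x690F + 0x2943 = 0x09252
One's-complement sum = 0x9252.
Checksum = ~0x9252 & 0xFFFF = 0x6DAD.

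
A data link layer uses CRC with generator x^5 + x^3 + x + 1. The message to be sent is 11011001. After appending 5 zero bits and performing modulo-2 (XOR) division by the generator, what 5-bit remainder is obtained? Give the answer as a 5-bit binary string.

Append 5 zeros: 1101100100000. Divide by 101011 (XOR where the leading bit is 1):
  pos 0: 110110 XOR 101011 = 011101
  pos 1: 111010 XOR 101011 = 010001
  pos 2: 100011 XOR 101011 = 001000
  pos 4: 100000 XOR 101011 = 001011
  pos 6: 101100 XOR 101011 = 000111
Remainder (last 5 bits) = 01110. This is the CRC / FCS.

01110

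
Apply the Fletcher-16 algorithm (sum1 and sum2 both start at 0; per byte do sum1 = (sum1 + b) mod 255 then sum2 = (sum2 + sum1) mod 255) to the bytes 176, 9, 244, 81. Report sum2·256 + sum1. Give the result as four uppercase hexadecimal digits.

Running sums (mod 255):
  after byte 0 (176): sum1=176, sum2=176
  after byte 1 (9): sum1=185, sum2=106
  after byte 2 (244): sum1=174, sum2=25
  after byte 3 (81): sum1=0, sum2=25
Checksum = sum2·256 + sum1 = 25·256 + 0 = 6400 = 0x1900.

1900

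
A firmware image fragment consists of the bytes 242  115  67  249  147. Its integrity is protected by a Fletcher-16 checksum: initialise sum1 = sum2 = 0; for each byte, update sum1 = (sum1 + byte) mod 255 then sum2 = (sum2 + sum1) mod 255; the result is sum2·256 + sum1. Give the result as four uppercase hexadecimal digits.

DD37

Running sums (mod 255):
  after byte 0 (242): sum1=242, sum2=242
  after byte 1 (115): sum1=102, sum2=89
  after byte 2 (67): sum1=169, sum2=3
  after byte 3 (249): sum1=163, sum2=166
  after byte 4 (147): sum1=55, sum2=221
Checksum = sum2·256 + sum1 = 221·256 + 55 = 56631 = 0xDD37.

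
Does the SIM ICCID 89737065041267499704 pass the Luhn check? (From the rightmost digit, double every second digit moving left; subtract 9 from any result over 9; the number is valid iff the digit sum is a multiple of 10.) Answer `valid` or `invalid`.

From the right, keep odd positions and double even positions (subtract 9 from any doubled value over 9):
  doubled (positions 2,4,...): 0 9 8 3 2 0 3 5 5 7 → sum 42
  kept (positions 1,3,...): 4 7 9 7 2 4 5 0 3 9 → sum 50
Total = 92.
92 mod 10 = 2, so the number is invalid.

invalid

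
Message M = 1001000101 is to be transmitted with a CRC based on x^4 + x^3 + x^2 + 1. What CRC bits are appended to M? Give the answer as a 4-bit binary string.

0101

Append 4 zeros: 10010001010000. Divide by 11101 (XOR where the leading bit is 1):
  pos 0: 10010 XOR 11101 = 01111
  pos 1: 11110 XOR 11101 = 00011
  pos 4: 11010 XOR 11101 = 00111
  pos 6: 11110 XOR 11101 = 00011
  pos 9: 11000 XOR 11101 = 00101
Remainder (last 4 bits) = 0101. This is the CRC / FCS.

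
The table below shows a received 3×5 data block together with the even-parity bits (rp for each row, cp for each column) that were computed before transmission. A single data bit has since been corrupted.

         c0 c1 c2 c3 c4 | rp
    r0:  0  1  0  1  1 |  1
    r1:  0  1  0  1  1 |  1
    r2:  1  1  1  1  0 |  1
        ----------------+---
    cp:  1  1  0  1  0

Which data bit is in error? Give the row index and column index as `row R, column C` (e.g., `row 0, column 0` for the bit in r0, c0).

Recompute each row's even parity and compare to rp:
  r0: data parity 1, sent rp 1 → ok
  r1: data parity 1, sent rp 1 → ok
  r2: data parity 0, sent rp 1 → mismatch
Recompute each column's even parity and compare to cp:
  c0: data parity 1, sent cp 1 → ok
  c1: data parity 1, sent cp 1 → ok
  c2: data parity 1, sent cp 0 → mismatch
  c3: data parity 1, sent cp 1 → ok
  c4: data parity 0, sent cp 0 → ok
Exactly one row (r2) and one column (c2) fail → the flipped bit is at their intersection.

row 2, column 2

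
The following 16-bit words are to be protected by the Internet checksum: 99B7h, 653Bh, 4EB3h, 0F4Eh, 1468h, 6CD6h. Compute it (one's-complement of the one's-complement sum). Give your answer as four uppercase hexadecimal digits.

One's-complement addition (fold any carry out of bit 15 back into bit 0):
  0x99B7 + 0x653B = 0x0FEF2
  0xFEF2 + 0x4EB3 = 0x14DA5 → wrap carry → 0x4DA6
  0x4DA6 + 0x0F4E = 0x05CF4
  0x5CF4 + 0x1468 = 0x0715C
  0x715C + 0x6CD6 = 0x0DE32
One's-complement sum = 0xDE32.
Checksum = ~0xDE32 & 0xFFFF = 0x21CD.

21CD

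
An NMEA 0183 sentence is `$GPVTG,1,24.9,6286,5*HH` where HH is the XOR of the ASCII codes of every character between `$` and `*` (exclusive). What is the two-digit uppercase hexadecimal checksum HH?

4D

XOR the ASCII codes of the payload characters:
  'G' = 0x47 → acc = 0x47
  'P' = 0x50 → acc = 0x17
  'V' = 0x56 → acc = 0x41
  'T' = 0x54 → acc = 0x15
  'G' = 0x47 → acc = 0x52
  ',' = 0x2C → acc = 0x7E
  '1' = 0x31 → acc = 0x4F
  ',' = 0x2C → acc = 0x63
  '2' = 0x32 → acc = 0x51
  '4' = 0x34 → acc = 0x65
  '.' = 0x2E → acc = 0x4B
  '9' = 0x39 → acc = 0x72
  ',' = 0x2C → acc = 0x5E
  '6' = 0x36 → acc = 0x68
  '2' = 0x32 → acc = 0x5A
  '8' = 0x38 → acc = 0x62
  '6' = 0x36 → acc = 0x54
  ',' = 0x2C → acc = 0x78
  '5' = 0x35 → acc = 0x4D
Checksum = 0x4D.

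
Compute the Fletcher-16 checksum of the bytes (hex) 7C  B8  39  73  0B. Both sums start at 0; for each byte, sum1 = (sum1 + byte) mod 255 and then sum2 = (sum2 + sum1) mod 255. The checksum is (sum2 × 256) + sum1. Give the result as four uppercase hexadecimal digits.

Running sums (mod 255):
  after byte 0 (7C): sum1=124, sum2=124
  after byte 1 (B8): sum1=53, sum2=177
  after byte 2 (39): sum1=110, sum2=32
  after byte 3 (73): sum1=225, sum2=2
  after byte 4 (0B): sum1=236, sum2=238
Checksum = sum2·256 + sum1 = 238·256 + 236 = 61164 = 0xEEEC.

EEEC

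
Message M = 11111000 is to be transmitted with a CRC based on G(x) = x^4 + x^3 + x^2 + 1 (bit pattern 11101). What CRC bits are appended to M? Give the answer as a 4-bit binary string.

0010

Append 4 zeros: 111110000000. Divide by 11101 (XOR where the leading bit is 1):
  pos 0: 11111 XOR 11101 = 00010
  pos 3: 10000 XOR 11101 = 01101
  pos 4: 11010 XOR 11101 = 00111
  pos 6: 11100 XOR 11101 = 00001
Remainder (last 4 bits) = 0010. This is the CRC / FCS.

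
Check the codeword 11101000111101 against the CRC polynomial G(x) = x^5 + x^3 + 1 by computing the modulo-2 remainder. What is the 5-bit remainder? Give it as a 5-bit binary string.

01101

Modulo-2 division of 11101000111101 by 101001:
  pos 0: 111010 XOR 101001 = 010011
  pos 1: 100110 XOR 101001 = 001111
  pos 3: 111101 XOR 101001 = 010100
  pos 4: 101001 XOR 101001 = 000000
Remainder = 01101 (nonzero — an error is detected).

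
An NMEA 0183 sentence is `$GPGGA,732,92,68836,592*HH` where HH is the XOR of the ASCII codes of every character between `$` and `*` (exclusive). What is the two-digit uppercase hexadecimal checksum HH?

XOR the ASCII codes of the payload characters:
  'G' = 0x47 → acc = 0x47
  'P' = 0x50 → acc = 0x17
  'G' = 0x47 → acc = 0x50
  'G' = 0x47 → acc = 0x17
  'A' = 0x41 → acc = 0x56
  ',' = 0x2C → acc = 0x7A
  '7' = 0x37 → acc = 0x4D
  '3' = 0x33 → acc = 0x7E
  '2' = 0x32 → acc = 0x4C
  ',' = 0x2C → acc = 0x60
  '9' = 0x39 → acc = 0x59
  '2' = 0x32 → acc = 0x6B
  ',' = 0x2C → acc = 0x47
  '6' = 0x36 → acc = 0x71
  '8' = 0x38 → acc = 0x49
  '8' = 0x38 → acc = 0x71
  '3' = 0x33 → acc = 0x42
  '6' = 0x36 → acc = 0x74
  ',' = 0x2C → acc = 0x58
  '5' = 0x35 → acc = 0x6D
  '9' = 0x39 → acc = 0x54
  '2' = 0x32 → acc = 0x66
Checksum = 0x66.

66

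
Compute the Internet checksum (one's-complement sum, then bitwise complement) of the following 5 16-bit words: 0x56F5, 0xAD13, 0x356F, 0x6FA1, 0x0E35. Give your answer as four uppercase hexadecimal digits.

48B1

One's-complement addition (fold any carry out of bit 15 back into bit 0):
  0x56F5 + 0xAD13 = 0x10408 → wrap carry → 0x0409
  0x0409 + 0x356F = 0x03978
  0x3978 + 0x6FA1 = 0x0A919
  0xA919 + 0x0E35 = 0x0B74E
One's-complement sum = 0xB74E.
Checksum = ~0xB74E & 0xFFFF = 0x48B1.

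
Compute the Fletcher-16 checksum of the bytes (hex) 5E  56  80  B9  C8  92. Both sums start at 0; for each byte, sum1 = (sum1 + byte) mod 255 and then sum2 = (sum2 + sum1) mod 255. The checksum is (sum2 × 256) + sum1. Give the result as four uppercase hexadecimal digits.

394A

Running sums (mod 255):
  after byte 0 (5E): sum1=94, sum2=94
  after byte 1 (56): sum1=180, sum2=19
  after byte 2 (80): sum1=53, sum2=72
  after byte 3 (B9): sum1=238, sum2=55
  after byte 4 (C8): sum1=183, sum2=238
  after byte 5 (92): sum1=74, sum2=57
Checksum = sum2·256 + sum1 = 57·256 + 74 = 14666 = 0x394A.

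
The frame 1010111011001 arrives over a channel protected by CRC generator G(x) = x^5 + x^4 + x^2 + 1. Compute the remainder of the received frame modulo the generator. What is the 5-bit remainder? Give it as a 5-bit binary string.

00000

Modulo-2 division of 1010111011001 by 110101:
  pos 0: 101011 XOR 110101 = 011110
  pos 1: 111101 XOR 110101 = 001000
  pos 3: 100001 XOR 110101 = 010100
  pos 4: 101001 XOR 110101 = 011100
  pos 5: 111000 XOR 110101 = 001101
  pos 7: 110101 XOR 110101 = 000000
Remainder = 00000 (zero — the frame passes the CRC check).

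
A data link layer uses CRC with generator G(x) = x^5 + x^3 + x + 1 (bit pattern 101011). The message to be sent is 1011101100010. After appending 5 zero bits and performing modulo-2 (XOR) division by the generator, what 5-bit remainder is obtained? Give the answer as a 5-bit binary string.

Append 5 zeros: 101110110001000000. Divide by 101011 (XOR where the leading bit is 1):
  pos 0: 101110 XOR 101011 = 000101
  pos 3: 101110 XOR 101011 = 000101
  pos 6: 101001 XOR 101011 = 000010
  pos 10: 100000 XOR 101011 = 001011
  pos 12: 101100 XOR 101011 = 000111
Remainder (last 5 bits) = 00111. This is the CRC / FCS.

00111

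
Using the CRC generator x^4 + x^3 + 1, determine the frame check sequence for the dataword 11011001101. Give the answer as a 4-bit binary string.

1100

Append 4 zeros: 110110011010000. Divide by 11001 (XOR where the leading bit is 1):
  pos 0: 11011 XOR 11001 = 00010
  pos 3: 10001 XOR 11001 = 01000
  pos 4: 10001 XOR 11001 = 01000
  pos 5: 10000 XOR 11001 = 01001
  pos 6: 10011 XOR 11001 = 01010
  pos 7: 10100 XOR 11001 = 01101
  pos 8: 11010 XOR 11001 = 00011
Remainder (last 4 bits) = 1100. This is the CRC / FCS.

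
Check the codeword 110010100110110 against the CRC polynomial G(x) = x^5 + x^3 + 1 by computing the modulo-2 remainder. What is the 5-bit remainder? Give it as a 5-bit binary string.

Modulo-2 division of 110010100110110 by 101001:
  pos 0: 110010 XOR 101001 = 011011
  pos 1: 110111 XOR 101001 = 011110
  pos 2: 111100 XOR 101001 = 010101
  pos 3: 101010 XOR 101001 = 000011
  pos 7: 111101 XOR 101001 = 010100
  pos 8: 101001 XOR 101001 = 000000
Remainder = 00000 (zero — the frame passes the CRC check).

00000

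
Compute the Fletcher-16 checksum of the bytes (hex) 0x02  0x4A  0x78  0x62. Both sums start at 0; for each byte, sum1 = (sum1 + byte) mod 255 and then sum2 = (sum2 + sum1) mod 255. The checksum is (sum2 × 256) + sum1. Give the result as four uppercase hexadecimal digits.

3A27

Running sums (mod 255):
  after byte 0 (0x02): sum1=2, sum2=2
  after byte 1 (0x4A): sum1=76, sum2=78
  after byte 2 (0x78): sum1=196, sum2=19
  after byte 3 (0x62): sum1=39, sum2=58
Checksum = sum2·256 + sum1 = 58·256 + 39 = 14887 = 0x3A27.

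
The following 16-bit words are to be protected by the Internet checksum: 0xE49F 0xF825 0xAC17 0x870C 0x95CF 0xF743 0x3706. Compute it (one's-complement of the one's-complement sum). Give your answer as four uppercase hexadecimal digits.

2BFC

One's-complement addition (fold any carry out of bit 15 back into bit 0):
  0xE49F + 0xF825 = 0x1DCC4 → wrap carry → 0xDCC5
  0xDCC5 + 0xAC17 = 0x188DC → wrap carry → 0x88DD
  0x88DD + 0x870C = 0x10FE9 → wrap carry → 0x0FEA
  0x0FEA + 0x95CF = 0x0A5B9
  0xA5B9 + 0xF743 = 0x19CFC → wrap carry → 0x9CFD
  0x9CFD + 0x3706 = 0x0D403
One's-complement sum = 0xD403.
Checksum = ~0xD403 & 0xFFFF = 0x2BFC.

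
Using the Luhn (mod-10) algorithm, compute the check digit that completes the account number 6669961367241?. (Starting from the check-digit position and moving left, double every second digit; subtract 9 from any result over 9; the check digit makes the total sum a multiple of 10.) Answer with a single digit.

Partial digits right→left: 1 4 2 7 6 3 1 6 9 9 6 6 6
Double every second digit counting from the check-digit position (so the 1st, 3rd, 5th, ... of the partial from the right).
  doubled (with −9 where >9): 2 4 3 2 9 3 3 → sum 26
  kept as-is: 4 7 3 6 9 6 → sum 35
Total = 26 + 35 = 61.
Check digit = (10 − (61 mod 10)) mod 10 = 9.

9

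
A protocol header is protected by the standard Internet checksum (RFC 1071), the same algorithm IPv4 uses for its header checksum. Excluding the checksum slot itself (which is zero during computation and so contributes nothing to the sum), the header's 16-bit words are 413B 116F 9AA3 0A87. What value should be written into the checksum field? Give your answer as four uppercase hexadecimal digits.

One's-complement addition (fold any carry out of bit 15 back into bit 0):
  0x413B + 0x116F = 0x052AA
  0x52AA + 0x9AA3 = 0x0ED4D
  0xED4D + 0x0A87 = 0x0F7D4
One's-complement sum = 0xF7D4.
Checksum = ~0xF7D4 & 0xFFFF = 0x082B.

082B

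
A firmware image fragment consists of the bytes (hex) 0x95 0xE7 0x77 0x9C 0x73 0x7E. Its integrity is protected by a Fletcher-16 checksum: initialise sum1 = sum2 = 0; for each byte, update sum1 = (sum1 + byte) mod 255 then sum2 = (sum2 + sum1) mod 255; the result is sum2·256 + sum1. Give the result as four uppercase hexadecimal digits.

Running sums (mod 255):
  after byte 0 (0x95): sum1=149, sum2=149
  after byte 1 (0xE7): sum1=125, sum2=19
  after byte 2 (0x77): sum1=244, sum2=8
  after byte 3 (0x9C): sum1=145, sum2=153
  after byte 4 (0x73): sum1=5, sum2=158
  after byte 5 (0x7E): sum1=131, sum2=34
Checksum = sum2·256 + sum1 = 34·256 + 131 = 8835 = 0x2283.

2283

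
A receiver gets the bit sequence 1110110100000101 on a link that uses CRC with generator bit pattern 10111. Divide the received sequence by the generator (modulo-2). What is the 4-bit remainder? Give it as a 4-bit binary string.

0000

Modulo-2 division of 1110110100000101 by 10111:
  pos 0: 11101 XOR 10111 = 01010
  pos 1: 10101 XOR 10111 = 00010
  pos 4: 10010 XOR 10111 = 00101
  pos 6: 10100 XOR 10111 = 00011
  pos 9: 11001 XOR 10111 = 01110
  pos 10: 11100 XOR 10111 = 01011
  pos 11: 10111 XOR 10111 = 00000
Remainder = 0000 (zero — the frame passes the CRC check).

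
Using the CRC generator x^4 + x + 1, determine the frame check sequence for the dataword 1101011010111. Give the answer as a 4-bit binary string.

Append 4 zeros: 11010110101110000. Divide by 10011 (XOR where the leading bit is 1):
  pos 0: 11010 XOR 10011 = 01001
  pos 1: 10011 XOR 10011 = 00000
  pos 6: 10101 XOR 10011 = 00110
  pos 8: 11011 XOR 10011 = 01000
  pos 9: 10000 XOR 10011 = 00011
  pos 12: 11000 XOR 10011 = 01011
Remainder (last 4 bits) = 1011. This is the CRC / FCS.

1011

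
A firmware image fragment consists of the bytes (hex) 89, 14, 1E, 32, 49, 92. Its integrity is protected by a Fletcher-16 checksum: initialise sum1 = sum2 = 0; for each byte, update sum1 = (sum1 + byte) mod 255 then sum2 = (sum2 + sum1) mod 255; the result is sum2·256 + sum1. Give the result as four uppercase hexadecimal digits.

D1C9

Running sums (mod 255):
  after byte 0 (89): sum1=137, sum2=137
  after byte 1 (14): sum1=157, sum2=39
  after byte 2 (1E): sum1=187, sum2=226
  after byte 3 (32): sum1=237, sum2=208
  after byte 4 (49): sum1=55, sum2=8
  after byte 5 (92): sum1=201, sum2=209
Checksum = sum2·256 + sum1 = 209·256 + 201 = 53705 = 0xD1C9.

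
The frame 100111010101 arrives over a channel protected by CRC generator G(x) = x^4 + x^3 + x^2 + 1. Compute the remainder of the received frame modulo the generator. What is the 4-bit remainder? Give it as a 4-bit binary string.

1000

Modulo-2 division of 100111010101 by 11101:
  pos 0: 10011 XOR 11101 = 01110
  pos 1: 11101 XOR 11101 = 00000
  pos 7: 10101 XOR 11101 = 01000
Remainder = 1000 (nonzero — an error is detected).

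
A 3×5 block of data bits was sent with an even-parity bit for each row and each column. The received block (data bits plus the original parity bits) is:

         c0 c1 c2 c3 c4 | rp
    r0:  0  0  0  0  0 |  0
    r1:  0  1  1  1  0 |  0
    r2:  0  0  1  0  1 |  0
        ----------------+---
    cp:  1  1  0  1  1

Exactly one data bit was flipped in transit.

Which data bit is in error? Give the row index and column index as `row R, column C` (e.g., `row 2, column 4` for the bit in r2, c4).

Recompute each row's even parity and compare to rp:
  r0: data parity 0, sent rp 0 → ok
  r1: data parity 1, sent rp 0 → mismatch
  r2: data parity 0, sent rp 0 → ok
Recompute each column's even parity and compare to cp:
  c0: data parity 0, sent cp 1 → mismatch
  c1: data parity 1, sent cp 1 → ok
  c2: data parity 0, sent cp 0 → ok
  c3: data parity 1, sent cp 1 → ok
  c4: data parity 1, sent cp 1 → ok
Exactly one row (r1) and one column (c0) fail → the flipped bit is at their intersection.

row 1, column 0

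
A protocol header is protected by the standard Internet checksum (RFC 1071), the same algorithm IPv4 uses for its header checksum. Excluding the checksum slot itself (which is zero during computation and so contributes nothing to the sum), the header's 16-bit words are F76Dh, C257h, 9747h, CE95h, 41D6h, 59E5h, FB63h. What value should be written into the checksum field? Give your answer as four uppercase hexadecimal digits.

493D

One's-complement addition (fold any carry out of bit 15 back into bit 0):
  0xF76D + 0xC257 = 0x1B9C4 → wrap carry → 0xB9C5
  0xB9C5 + 0x9747 = 0x1510C → wrap carry → 0x510D
  0x510D + 0xCE95 = 0x11FA2 → wrap carry → 0x1FA3
  0x1FA3 + 0x41D6 = 0x06179
  0x6179 + 0x59E5 = 0x0BB5E
  0xBB5E + 0xFB63 = 0x1B6C1 → wrap carry → 0xB6C2
One's-complement sum = 0xB6C2.
Checksum = ~0xB6C2 & 0xFFFF = 0x493D.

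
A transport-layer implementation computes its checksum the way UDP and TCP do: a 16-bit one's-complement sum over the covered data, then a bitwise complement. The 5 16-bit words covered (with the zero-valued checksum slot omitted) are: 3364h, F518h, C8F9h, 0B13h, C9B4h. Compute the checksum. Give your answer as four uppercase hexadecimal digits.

One's-complement addition (fold any carry out of bit 15 back into bit 0):
  0x3364 + 0xF518 = 0x1287C → wrap carry → 0x287D
  0x287D + 0xC8F9 = 0x0F176
  0xF176 + 0x0B13 = 0x0FC89
  0xFC89 + 0xC9B4 = 0x1C63D → wrap carry → 0xC63E
One's-complement sum = 0xC63E.
Checksum = ~0xC63E & 0xFFFF = 0x39C1.

39C1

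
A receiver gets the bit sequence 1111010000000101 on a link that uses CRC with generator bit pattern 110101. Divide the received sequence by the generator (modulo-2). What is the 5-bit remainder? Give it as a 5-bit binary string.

01000

Modulo-2 division of 1111010000000101 by 110101:
  pos 0: 111101 XOR 110101 = 001000
  pos 2: 100000 XOR 110101 = 010101
  pos 3: 101010 XOR 110101 = 011111
  pos 4: 111110 XOR 110101 = 001011
  pos 6: 101100 XOR 110101 = 011001
  pos 7: 110010 XOR 110101 = 000111
  pos 10: 111101 XOR 110101 = 001000
Remainder = 01000 (nonzero — an error is detected).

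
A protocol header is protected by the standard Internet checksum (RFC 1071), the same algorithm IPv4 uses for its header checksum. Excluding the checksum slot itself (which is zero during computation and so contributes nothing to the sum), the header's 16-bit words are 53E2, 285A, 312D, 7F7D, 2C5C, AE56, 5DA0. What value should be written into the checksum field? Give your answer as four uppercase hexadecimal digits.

9AC5

One's-complement addition (fold any carry out of bit 15 back into bit 0):
  0x53E2 + 0x285A = 0x07C3C
  0x7C3C + 0x312D = 0x0AD69
  0xAD69 + 0x7F7D = 0x12CE6 → wrap carry → 0x2CE7
  0x2CE7 + 0x2C5C = 0x05943
  0x5943 + 0xAE56 = 0x10799 → wrap carry → 0x079A
  0x079A + 0x5DA0 = 0x0653A
One's-complement sum = 0x653A.
Checksum = ~0x653A & 0xFFFF = 0x9AC5.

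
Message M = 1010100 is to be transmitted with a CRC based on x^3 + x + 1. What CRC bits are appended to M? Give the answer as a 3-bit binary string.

010

Append 3 zeros: 1010100000. Divide by 1011 (XOR where the leading bit is 1):
  pos 0: 1010 XOR 1011 = 0001
  pos 3: 1100 XOR 1011 = 0111
  pos 4: 1110 XOR 1011 = 0101
  pos 5: 1010 XOR 1011 = 0001
Remainder (last 3 bits) = 010. This is the CRC / FCS.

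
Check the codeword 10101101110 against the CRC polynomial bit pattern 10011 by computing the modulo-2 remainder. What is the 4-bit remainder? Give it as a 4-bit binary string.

0110

Modulo-2 division of 10101101110 by 10011:
  pos 0: 10101 XOR 10011 = 00110
  pos 2: 11010 XOR 10011 = 01001
  pos 3: 10011 XOR 10011 = 00000
Remainder = 0110 (nonzero — an error is detected).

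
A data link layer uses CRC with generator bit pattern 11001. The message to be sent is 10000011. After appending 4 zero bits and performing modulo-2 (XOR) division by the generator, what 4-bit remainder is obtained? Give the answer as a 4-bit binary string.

1111

Append 4 zeros: 100000110000. Divide by 11001 (XOR where the leading bit is 1):
  pos 0: 10000 XOR 11001 = 01001
  pos 1: 10010 XOR 11001 = 01011
  pos 2: 10111 XOR 11001 = 01110
  pos 3: 11101 XOR 11001 = 00100
  pos 5: 10000 XOR 11001 = 01001
  pos 6: 10010 XOR 11001 = 01011
  pos 7: 10110 XOR 11001 = 01111
Remainder (last 4 bits) = 1111. This is the CRC / FCS.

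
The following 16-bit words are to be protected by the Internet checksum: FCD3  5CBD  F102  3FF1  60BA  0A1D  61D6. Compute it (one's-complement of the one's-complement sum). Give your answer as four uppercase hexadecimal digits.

A8CC

One's-complement addition (fold any carry out of bit 15 back into bit 0):
  0xFCD3 + 0x5CBD = 0x15990 → wrap carry → 0x5991
  0x5991 + 0xF102 = 0x14A93 → wrap carry → 0x4A94
  0x4A94 + 0x3FF1 = 0x08A85
  0x8A85 + 0x60BA = 0x0EB3F
  0xEB3F + 0x0A1D = 0x0F55C
  0xF55C + 0x61D6 = 0x15732 → wrap carry → 0x5733
One's-complement sum = 0x5733.
Checksum = ~0x5733 & 0xFFFF = 0xA8CC.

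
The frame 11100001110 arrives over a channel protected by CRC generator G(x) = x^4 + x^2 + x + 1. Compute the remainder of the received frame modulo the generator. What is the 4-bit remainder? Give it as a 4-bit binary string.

0000

Modulo-2 division of 11100001110 by 10111:
  pos 0: 11100 XOR 10111 = 01011
  pos 1: 10110 XOR 10111 = 00001
  pos 5: 10111 XOR 10111 = 00000
Remainder = 0000 (zero — the frame passes the CRC check).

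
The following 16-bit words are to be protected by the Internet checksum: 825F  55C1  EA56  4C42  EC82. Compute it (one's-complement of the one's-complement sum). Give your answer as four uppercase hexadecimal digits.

04C3

One's-complement addition (fold any carry out of bit 15 back into bit 0):
  0x825F + 0x55C1 = 0x0D820
  0xD820 + 0xEA56 = 0x1C276 → wrap carry → 0xC277
  0xC277 + 0x4C42 = 0x10EB9 → wrap carry → 0x0EBA
  0x0EBA + 0xEC82 = 0x0FB3C
One's-complement sum = 0xFB3C.
Checksum = ~0xFB3C & 0xFFFF = 0x04C3.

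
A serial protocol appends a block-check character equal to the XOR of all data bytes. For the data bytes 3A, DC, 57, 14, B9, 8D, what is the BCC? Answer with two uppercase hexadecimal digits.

91

XOR the bytes together:
  start with 0x3A
  0x3A ⊕ 0xDC = 0xE6
  0xE6 ⊕ 0x57 = 0xB1
  0xB1 ⊕ 0x14 = 0xA5
  0xA5 ⊕ 0xB9 = 0x1C
  0x1C ⊕ 0x8D = 0x91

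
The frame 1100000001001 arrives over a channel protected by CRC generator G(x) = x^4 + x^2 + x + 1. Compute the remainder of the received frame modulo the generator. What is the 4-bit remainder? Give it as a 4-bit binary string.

Modulo-2 division of 1100000001001 by 10111:
  pos 0: 11000 XOR 10111 = 01111
  pos 1: 11110 XOR 10111 = 01001
  pos 2: 10010 XOR 10111 = 00101
  pos 4: 10100 XOR 10111 = 00011
  pos 7: 11100 XOR 10111 = 01011
  pos 8: 10111 XOR 10111 = 00000
Remainder = 0000 (zero — the frame passes the CRC check).

0000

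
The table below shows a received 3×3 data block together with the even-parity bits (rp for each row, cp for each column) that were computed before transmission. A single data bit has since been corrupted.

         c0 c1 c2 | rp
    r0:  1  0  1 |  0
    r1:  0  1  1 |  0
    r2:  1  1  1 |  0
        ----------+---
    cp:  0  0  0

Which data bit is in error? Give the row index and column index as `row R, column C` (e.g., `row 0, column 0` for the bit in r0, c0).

Recompute each row's even parity and compare to rp:
  r0: data parity 0, sent rp 0 → ok
  r1: data parity 0, sent rp 0 → ok
  r2: data parity 1, sent rp 0 → mismatch
Recompute each column's even parity and compare to cp:
  c0: data parity 0, sent cp 0 → ok
  c1: data parity 0, sent cp 0 → ok
  c2: data parity 1, sent cp 0 → mismatch
Exactly one row (r2) and one column (c2) fail → the flipped bit is at their intersection.

row 2, column 2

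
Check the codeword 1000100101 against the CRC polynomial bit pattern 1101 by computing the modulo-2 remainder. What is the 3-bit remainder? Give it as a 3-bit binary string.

010

Modulo-2 division of 1000100101 by 1101:
  pos 0: 1000 XOR 1101 = 0101
  pos 1: 1011 XOR 1101 = 0110
  pos 2: 1100 XOR 1101 = 0001
  pos 5: 1010 XOR 1101 = 0111
  pos 6: 1111 XOR 1101 = 0010
Remainder = 010 (nonzero — an error is detected).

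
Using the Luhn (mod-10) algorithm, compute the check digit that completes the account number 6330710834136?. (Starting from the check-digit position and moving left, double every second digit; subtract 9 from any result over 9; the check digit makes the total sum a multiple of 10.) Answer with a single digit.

Partial digits right→left: 6 3 1 4 3 8 0 1 7 0 3 3 6
Double every second digit counting from the check-digit position (so the 1st, 3rd, 5th, ... of the partial from the right).
  doubled (with −9 where >9): 3 2 6 0 5 6 3 → sum 25
  kept as-is: 3 4 8 1 0 3 → sum 19
Total = 25 + 19 = 44.
Check digit = (10 − (44 mod 10)) mod 10 = 6.

6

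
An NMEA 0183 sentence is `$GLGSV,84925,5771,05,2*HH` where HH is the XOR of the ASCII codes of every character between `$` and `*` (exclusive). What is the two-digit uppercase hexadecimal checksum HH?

48

XOR the ASCII codes of the payload characters:
  'G' = 0x47 → acc = 0x47
  'L' = 0x4C → acc = 0x0B
  'G' = 0x47 → acc = 0x4C
  'S' = 0x53 → acc = 0x1F
  'V' = 0x56 → acc = 0x49
  ',' = 0x2C → acc = 0x65
  '8' = 0x38 → acc = 0x5D
  '4' = 0x34 → acc = 0x69
  '9' = 0x39 → acc = 0x50
  '2' = 0x32 → acc = 0x62
  '5' = 0x35 → acc = 0x57
  ',' = 0x2C → acc = 0x7B
  '5' = 0x35 → acc = 0x4E
  '7' = 0x37 → acc = 0x79
  '7' = 0x37 → acc = 0x4E
  '1' = 0x31 → acc = 0x7F
  ',' = 0x2C → acc = 0x53
  '0' = 0x30 → acc = 0x63
  '5' = 0x35 → acc = 0x56
  ',' = 0x2C → acc = 0x7A
  '2' = 0x32 → acc = 0x48
Checksum = 0x48.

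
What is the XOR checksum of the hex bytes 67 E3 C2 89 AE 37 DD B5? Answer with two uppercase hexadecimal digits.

3E

XOR the bytes together:
  start with 0x67
  0x67 ⊕ 0xE3 = 0x84
  0x84 ⊕ 0xC2 = 0x46
  0x46 ⊕ 0x89 = 0xCF
  0xCF ⊕ 0xAE = 0x61
  0x61 ⊕ 0x37 = 0x56
  0x56 ⊕ 0xDD = 0x8B
  0x8B ⊕ 0xB5 = 0x3E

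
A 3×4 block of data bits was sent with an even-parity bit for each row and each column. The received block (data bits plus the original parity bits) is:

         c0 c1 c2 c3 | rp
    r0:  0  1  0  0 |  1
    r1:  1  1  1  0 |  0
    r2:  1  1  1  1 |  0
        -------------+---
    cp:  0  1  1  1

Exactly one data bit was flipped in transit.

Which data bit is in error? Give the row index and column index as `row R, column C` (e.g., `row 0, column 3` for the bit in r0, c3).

Recompute each row's even parity and compare to rp:
  r0: data parity 1, sent rp 1 → ok
  r1: data parity 1, sent rp 0 → mismatch
  r2: data parity 0, sent rp 0 → ok
Recompute each column's even parity and compare to cp:
  c0: data parity 0, sent cp 0 → ok
  c1: data parity 1, sent cp 1 → ok
  c2: data parity 0, sent cp 1 → mismatch
  c3: data parity 1, sent cp 1 → ok
Exactly one row (r1) and one column (c2) fail → the flipped bit is at their intersection.

row 1, column 2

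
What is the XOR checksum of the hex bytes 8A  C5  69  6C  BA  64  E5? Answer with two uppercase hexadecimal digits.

XOR the bytes together:
  start with 0x8A
  0x8A ⊕ 0xC5 = 0x4F
  0x4F ⊕ 0x69 = 0x26
  0x26 ⊕ 0x6C = 0x4A
  0x4A ⊕ 0xBA = 0xF0
  0xF0 ⊕ 0x64 = 0x94
  0x94 ⊕ 0xE5 = 0x71

71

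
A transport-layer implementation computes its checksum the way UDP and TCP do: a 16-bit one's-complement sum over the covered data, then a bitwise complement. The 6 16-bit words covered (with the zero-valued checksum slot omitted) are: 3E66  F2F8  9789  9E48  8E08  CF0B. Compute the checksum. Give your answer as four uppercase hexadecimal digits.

One's-complement addition (fold any carry out of bit 15 back into bit 0):
  0x3E66 + 0xF2F8 = 0x1315E → wrap carry → 0x315F
  0x315F + 0x9789 = 0x0C8E8
  0xC8E8 + 0x9E48 = 0x16730 → wrap carry → 0x6731
  0x6731 + 0x8E08 = 0x0F539
  0xF539 + 0xCF0B = 0x1C444 → wrap carry → 0xC445
One's-complement sum = 0xC445.
Checksum = ~0xC445 & 0xFFFF = 0x3BBA.

3BBA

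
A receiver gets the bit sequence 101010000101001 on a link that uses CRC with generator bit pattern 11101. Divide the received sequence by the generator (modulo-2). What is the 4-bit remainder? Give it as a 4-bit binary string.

Modulo-2 division of 101010000101001 by 11101:
  pos 0: 10101 XOR 11101 = 01000
  pos 1: 10000 XOR 11101 = 01101
  pos 2: 11010 XOR 11101 = 00111
  pos 4: 11100 XOR 11101 = 00001
  pos 8: 11010 XOR 11101 = 00111
  pos 10: 11101 XOR 11101 = 00000
Remainder = 0000 (zero — the frame passes the CRC check).

0000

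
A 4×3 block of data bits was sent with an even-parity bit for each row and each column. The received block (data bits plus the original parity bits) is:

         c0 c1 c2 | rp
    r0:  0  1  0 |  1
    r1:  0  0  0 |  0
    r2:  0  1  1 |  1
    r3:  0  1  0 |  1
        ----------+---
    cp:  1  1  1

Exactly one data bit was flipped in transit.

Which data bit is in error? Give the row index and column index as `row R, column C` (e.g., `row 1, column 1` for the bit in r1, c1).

Recompute each row's even parity and compare to rp:
  r0: data parity 1, sent rp 1 → ok
  r1: data parity 0, sent rp 0 → ok
  r2: data parity 0, sent rp 1 → mismatch
  r3: data parity 1, sent rp 1 → ok
Recompute each column's even parity and compare to cp:
  c0: data parity 0, sent cp 1 → mismatch
  c1: data parity 1, sent cp 1 → ok
  c2: data parity 1, sent cp 1 → ok
Exactly one row (r2) and one column (c0) fail → the flipped bit is at their intersection.

row 2, column 0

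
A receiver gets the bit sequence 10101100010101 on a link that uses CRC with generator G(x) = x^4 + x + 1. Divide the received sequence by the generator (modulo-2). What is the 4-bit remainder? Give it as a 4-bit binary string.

Modulo-2 division of 10101100010101 by 10011:
  pos 0: 10101 XOR 10011 = 00110
  pos 2: 11010 XOR 10011 = 01001
  pos 3: 10010 XOR 10011 = 00001
  pos 7: 10101 XOR 10011 = 00110
  pos 9: 11001 XOR 10011 = 01010
Remainder = 1010 (nonzero — an error is detected).

1010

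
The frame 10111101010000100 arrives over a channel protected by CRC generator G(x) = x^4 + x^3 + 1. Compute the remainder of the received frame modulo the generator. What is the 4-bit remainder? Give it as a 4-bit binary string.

Modulo-2 division of 10111101010000100 by 11001:
  pos 0: 10111 XOR 11001 = 01110
  pos 1: 11101 XOR 11001 = 00100
  pos 3: 10001 XOR 11001 = 01000
  pos 4: 10000 XOR 11001 = 01001
  pos 5: 10011 XOR 11001 = 01010
  pos 6: 10100 XOR 11001 = 01101
  pos 7: 11010 XOR 11001 = 00011
  pos 10: 11001 XOR 11001 = 00000
Remainder = 0000 (zero — the frame passes the CRC check).

0000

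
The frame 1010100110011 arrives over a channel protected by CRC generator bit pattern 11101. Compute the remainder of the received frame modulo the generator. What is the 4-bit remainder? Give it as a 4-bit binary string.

Modulo-2 division of 1010100110011 by 11101:
  pos 0: 10101 XOR 11101 = 01000
  pos 1: 10000 XOR 11101 = 01101
  pos 2: 11010 XOR 11101 = 00111
  pos 4: 11111 XOR 11101 = 00010
  pos 7: 10001 XOR 11101 = 01100
  pos 8: 11001 XOR 11101 = 00100
Remainder = 0100 (nonzero — an error is detected).

0100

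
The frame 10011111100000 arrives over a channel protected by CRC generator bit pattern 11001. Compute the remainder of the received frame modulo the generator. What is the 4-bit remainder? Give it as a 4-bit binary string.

0100

Modulo-2 division of 10011111100000 by 11001:
  pos 0: 10011 XOR 11001 = 01010
  pos 1: 10101 XOR 11001 = 01100
  pos 2: 11001 XOR 11001 = 00000
  pos 7: 11000 XOR 11001 = 00001
Remainder = 0100 (nonzero — an error is detected).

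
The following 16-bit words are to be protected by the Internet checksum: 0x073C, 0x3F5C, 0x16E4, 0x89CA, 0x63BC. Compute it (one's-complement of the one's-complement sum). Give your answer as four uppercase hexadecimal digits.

B4FC

One's-complement addition (fold any carry out of bit 15 back into bit 0):
  0x073C + 0x3F5C = 0x04698
  0x4698 + 0x16E4 = 0x05D7C
  0x5D7C + 0x89CA = 0x0E746
  0xE746 + 0x63BC = 0x14B02 → wrap carry → 0x4B03
One's-complement sum = 0x4B03.
Checksum = ~0x4B03 & 0xFFFF = 0xB4FC.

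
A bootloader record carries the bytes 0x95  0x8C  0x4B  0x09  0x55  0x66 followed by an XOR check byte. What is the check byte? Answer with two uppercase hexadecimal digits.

XOR the bytes together:
  start with 0x95
  0x95 ⊕ 0x8C = 0x19
  0x19 ⊕ 0x4B = 0x52
  0x52 ⊕ 0x09 = 0x5B
  0x5B ⊕ 0x55 = 0x0E
  0x0E ⊕ 0x66 = 0x68

68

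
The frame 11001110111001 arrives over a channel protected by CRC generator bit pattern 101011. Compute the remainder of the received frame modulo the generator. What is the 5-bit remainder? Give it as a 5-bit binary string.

Modulo-2 division of 11001110111001 by 101011:
  pos 0: 110011 XOR 101011 = 011000
  pos 1: 110001 XOR 101011 = 011010
  pos 2: 110100 XOR 101011 = 011111
  pos 3: 111111 XOR 101011 = 010100
  pos 4: 101001 XOR 101011 = 000010
  pos 8: 101001 XOR 101011 = 000010
Remainder = 00010 (nonzero — an error is detected).

00010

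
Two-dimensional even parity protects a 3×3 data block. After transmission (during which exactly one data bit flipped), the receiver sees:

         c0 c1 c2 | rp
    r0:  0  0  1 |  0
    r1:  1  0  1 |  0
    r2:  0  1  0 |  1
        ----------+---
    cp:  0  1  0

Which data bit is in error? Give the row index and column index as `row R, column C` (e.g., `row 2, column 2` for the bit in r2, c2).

Recompute each row's even parity and compare to rp:
  r0: data parity 1, sent rp 0 → mismatch
  r1: data parity 0, sent rp 0 → ok
  r2: data parity 1, sent rp 1 → ok
Recompute each column's even parity and compare to cp:
  c0: data parity 1, sent cp 0 → mismatch
  c1: data parity 1, sent cp 1 → ok
  c2: data parity 0, sent cp 0 → ok
Exactly one row (r0) and one column (c0) fail → the flipped bit is at their intersection.

row 0, column 0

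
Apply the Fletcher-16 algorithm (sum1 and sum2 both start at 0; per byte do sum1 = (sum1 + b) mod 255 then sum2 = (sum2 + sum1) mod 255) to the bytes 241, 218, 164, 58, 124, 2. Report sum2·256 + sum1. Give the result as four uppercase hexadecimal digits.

Running sums (mod 255):
  after byte 0 (241): sum1=241, sum2=241
  after byte 1 (218): sum1=204, sum2=190
  after byte 2 (164): sum1=113, sum2=48
  after byte 3 (58): sum1=171, sum2=219
  after byte 4 (124): sum1=40, sum2=4
  after byte 5 (2): sum1=42, sum2=46
Checksum = sum2·256 + sum1 = 46·256 + 42 = 11818 = 0x2E2A.

2E2A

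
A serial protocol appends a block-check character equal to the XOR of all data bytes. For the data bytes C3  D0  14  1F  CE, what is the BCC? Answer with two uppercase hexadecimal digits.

XOR the bytes together:
  start with 0xC3
  0xC3 ⊕ 0xD0 = 0x13
  0x13 ⊕ 0x14 = 0x07
  0x07 ⊕ 0x1F = 0x18
  0x18 ⊕ 0xCE = 0xD6

D6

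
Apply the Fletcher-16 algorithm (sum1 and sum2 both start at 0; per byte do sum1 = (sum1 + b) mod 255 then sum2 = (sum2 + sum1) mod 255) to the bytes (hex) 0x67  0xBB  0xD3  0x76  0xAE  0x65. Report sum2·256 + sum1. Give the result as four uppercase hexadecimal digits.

Running sums (mod 255):
  after byte 0 (0x67): sum1=103, sum2=103
  after byte 1 (0xBB): sum1=35, sum2=138
  after byte 2 (0xD3): sum1=246, sum2=129
  after byte 3 (0x76): sum1=109, sum2=238
  after byte 4 (0xAE): sum1=28, sum2=11
  after byte 5 (0x65): sum1=129, sum2=140
Checksum = sum2·256 + sum1 = 140·256 + 129 = 35969 = 0x8C81.

8C81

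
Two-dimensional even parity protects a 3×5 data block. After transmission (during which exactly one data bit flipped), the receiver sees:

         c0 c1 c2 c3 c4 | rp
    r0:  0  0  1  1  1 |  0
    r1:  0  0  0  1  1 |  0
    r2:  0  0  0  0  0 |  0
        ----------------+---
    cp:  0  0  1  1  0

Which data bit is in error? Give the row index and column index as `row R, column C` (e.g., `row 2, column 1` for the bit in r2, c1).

row 0, column 3

Recompute each row's even parity and compare to rp:
  r0: data parity 1, sent rp 0 → mismatch
  r1: data parity 0, sent rp 0 → ok
  r2: data parity 0, sent rp 0 → ok
Recompute each column's even parity and compare to cp:
  c0: data parity 0, sent cp 0 → ok
  c1: data parity 0, sent cp 0 → ok
  c2: data parity 1, sent cp 1 → ok
  c3: data parity 0, sent cp 1 → mismatch
  c4: data parity 0, sent cp 0 → ok
Exactly one row (r0) and one column (c3) fail → the flipped bit is at their intersection.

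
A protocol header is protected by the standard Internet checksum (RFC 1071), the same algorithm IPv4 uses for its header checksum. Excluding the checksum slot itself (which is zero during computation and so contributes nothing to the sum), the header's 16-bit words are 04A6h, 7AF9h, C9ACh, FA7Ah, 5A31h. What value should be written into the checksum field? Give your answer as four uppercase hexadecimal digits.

One's-complement addition (fold any carry out of bit 15 back into bit 0):
  0x04A6 + 0x7AF9 = 0x07F9F
  0x7F9F + 0xC9AC = 0x1494B → wrap carry → 0x494C
  0x494C + 0xFA7A = 0x143C6 → wrap carry → 0x43C7
  0x43C7 + 0x5A31 = 0x09DF8
One's-complement sum = 0x9DF8.
Checksum = ~0x9DF8 & 0xFFFF = 0x6207.

6207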